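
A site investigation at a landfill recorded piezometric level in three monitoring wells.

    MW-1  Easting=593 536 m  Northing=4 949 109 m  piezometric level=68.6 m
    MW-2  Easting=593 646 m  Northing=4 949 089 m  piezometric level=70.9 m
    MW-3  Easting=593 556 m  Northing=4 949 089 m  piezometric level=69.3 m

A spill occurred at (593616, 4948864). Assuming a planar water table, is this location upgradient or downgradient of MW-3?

Taking MW-1 as reference: MW-2−MW-1 = (110, -20, +2.3); MW-3−MW-1 = (20, -20, +0.7).
Determinant of the coordinate differences = 110·(-20) − 20·(-20) = -1800.
∂h/∂x = [(+2.3)·(-20) − (+0.7)·(-20)] / -1800 = +0.01778
∂h/∂y = [110·(+0.7) − 20·(+2.3)] / -1800 = -0.01722
Head at (593616, 4948864) = 68.6 + (+0.01778)·(80) + (-0.01722)·(-245) = 74.24 m.
That is higher than the 69.3 m at MW-3, so the point is upgradient.

upgradient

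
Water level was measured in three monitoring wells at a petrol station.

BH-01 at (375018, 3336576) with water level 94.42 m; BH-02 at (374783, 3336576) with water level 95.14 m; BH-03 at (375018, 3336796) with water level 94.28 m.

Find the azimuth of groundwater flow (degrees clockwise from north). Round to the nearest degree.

∂h/∂x = (95.14 − 94.42) / (374783 − 375018) = -0.003064
∂h/∂y = (94.28 − 94.42) / (3336796 − 3336576) = -0.0006364
Flow direction (−∇h) has components (+0.003064 E, +0.0006364 N).
Azimuth = atan2(E, N) = atan2(+0.003064, +0.0006364) = 78.3° ≈ 078°.

078°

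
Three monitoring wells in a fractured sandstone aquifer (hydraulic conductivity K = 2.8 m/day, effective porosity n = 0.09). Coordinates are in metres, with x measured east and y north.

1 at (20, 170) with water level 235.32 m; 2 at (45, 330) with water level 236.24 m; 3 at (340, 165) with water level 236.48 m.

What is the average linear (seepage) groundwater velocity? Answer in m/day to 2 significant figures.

0.20 m/day

With h = a·x + b·y + c and 1 as origin, the differences give:
  25·a + 160·b = +0.92
  320·a + (-5)·b = +1.16
Eliminate b (×(-5) and ×160, subtract): -51325·a = -190.200 → a = ∂h/∂x = +0.003706
Back-substitute: b = ∂h/∂y = +0.005171.
|∇h| = √(0.003706² + 0.005171²) = 0.006362
Seepage velocity v = K·i/n = 2.8 × 0.006362 / 0.09 = 0.1979 m/day.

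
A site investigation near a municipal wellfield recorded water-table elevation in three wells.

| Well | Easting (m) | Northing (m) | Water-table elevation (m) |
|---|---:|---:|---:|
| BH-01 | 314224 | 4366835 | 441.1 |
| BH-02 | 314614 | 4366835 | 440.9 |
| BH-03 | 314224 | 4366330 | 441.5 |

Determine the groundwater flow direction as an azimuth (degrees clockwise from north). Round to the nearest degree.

033°

∂h/∂x = (440.9 − 441.1) / (314614 − 314224) = -0.0005128
∂h/∂y = (441.5 − 441.1) / (4366330 − 4366835) = -0.0007921
Flow direction (−∇h) has components (+0.0005128 E, +0.0007921 N).
Azimuth = atan2(E, N) = atan2(+0.0005128, +0.0007921) = 32.9° ≈ 033°.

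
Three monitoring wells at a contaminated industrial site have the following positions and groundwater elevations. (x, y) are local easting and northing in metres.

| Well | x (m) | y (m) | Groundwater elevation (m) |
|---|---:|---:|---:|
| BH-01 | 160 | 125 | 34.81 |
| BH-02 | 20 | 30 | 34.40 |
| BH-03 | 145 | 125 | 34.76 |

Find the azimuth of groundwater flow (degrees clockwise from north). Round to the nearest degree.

280°

With h = a·x + b·y + c and BH-01 as origin, the differences give:
  (-140)·a + (-95)·b = -0.41
  (-15)·a + 0·b = -0.05
Eliminate b (×0 and ×(-95), subtract): -1425·a = -4.750 → a = ∂h/∂x = +0.003333
Back-substitute: b = ∂h/∂y = -0.0005965.
Flow direction (−∇h) has components (-0.003333 E, +0.0005965 N).
Azimuth = atan2(E, N) = atan2(-0.003333, +0.0005965) = 280.1° ≈ 280°.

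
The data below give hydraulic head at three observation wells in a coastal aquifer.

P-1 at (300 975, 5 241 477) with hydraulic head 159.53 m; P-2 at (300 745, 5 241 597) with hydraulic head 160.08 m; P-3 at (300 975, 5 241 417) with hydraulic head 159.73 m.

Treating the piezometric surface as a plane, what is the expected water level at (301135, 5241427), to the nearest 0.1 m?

Taking P-1 as reference: P-2−P-1 = (-230, 120, +0.55); P-3−P-1 = (0, -60, +0.20).
Determinant of the coordinate differences = (-230)·(-60) − 0·120 = 13800.
∂h/∂x = [(+0.55)·(-60) − (+0.20)·120] / 13800 = -0.004130
∂h/∂y = [(-230)·(+0.20) − 0·(+0.55)] / 13800 = -0.003333
h(301135, 5241427) = 159.53 + (-0.004130)·(160) + (-0.003333)·(-50) = 159.53 -0.661 +0.167 = 159.036 m.

159.0 m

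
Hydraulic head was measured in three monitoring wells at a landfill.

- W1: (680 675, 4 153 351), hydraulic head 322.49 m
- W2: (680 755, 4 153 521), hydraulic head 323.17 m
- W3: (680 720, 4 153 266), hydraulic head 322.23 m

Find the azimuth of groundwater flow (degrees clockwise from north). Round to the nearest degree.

Taking W1 as reference: W2−W1 = (80, 170, +0.68); W3−W1 = (45, -85, -0.26).
Determinant of the coordinate differences = 80·(-85) − 45·170 = -14450.
∂h/∂x = [(+0.68)·(-85) − (-0.26)·170] / -14450 = +0.0009412
∂h/∂y = [80·(-0.26) − 45·(+0.68)] / -14450 = +0.003557
Flow direction (−∇h) has components (-0.0009412 E, -0.003557 N).
Azimuth = atan2(E, N) = atan2(-0.0009412, -0.003557) = 194.8° ≈ 195°.

195°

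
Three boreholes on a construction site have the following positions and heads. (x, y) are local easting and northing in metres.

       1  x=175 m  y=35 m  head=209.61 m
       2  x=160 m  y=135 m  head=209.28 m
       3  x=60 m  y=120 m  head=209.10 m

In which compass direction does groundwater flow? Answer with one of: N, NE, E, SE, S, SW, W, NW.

Differences from 1: to 2 (Δx, Δy, Δh) = (-15, 100, -0.33); to 3 = (-115, 85, -0.51).
Determinant of the coordinate differences = (-15)·85 − (-115)·100 = 10225.
∂h/∂x = [(-0.33)·85 − (-0.51)·100] / 10225 = +0.002244
∂h/∂y = [(-15)·(-0.51) − (-115)·(-0.33)] / 10225 = -0.002963
Flow = −∇h = (-0.002244 east, +0.002963 north), which points northwest.

NW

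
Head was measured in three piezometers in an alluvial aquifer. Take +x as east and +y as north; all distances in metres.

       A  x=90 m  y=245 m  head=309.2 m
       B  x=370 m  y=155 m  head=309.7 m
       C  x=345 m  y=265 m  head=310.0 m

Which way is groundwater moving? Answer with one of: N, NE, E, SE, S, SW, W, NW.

Differences from A: to B (Δx, Δy, Δh) = (280, -90, +0.5); to C = (255, 20, +0.8).
Determinant of the coordinate differences = 280·20 − 255·(-90) = 28550.
∂h/∂x = [(+0.5)·20 − (+0.8)·(-90)] / 28550 = +0.002872
∂h/∂y = [280·(+0.8) − 255·(+0.5)] / 28550 = +0.003380
Flow = −∇h = (-0.002872 east, -0.003380 north), which points southwest.

SW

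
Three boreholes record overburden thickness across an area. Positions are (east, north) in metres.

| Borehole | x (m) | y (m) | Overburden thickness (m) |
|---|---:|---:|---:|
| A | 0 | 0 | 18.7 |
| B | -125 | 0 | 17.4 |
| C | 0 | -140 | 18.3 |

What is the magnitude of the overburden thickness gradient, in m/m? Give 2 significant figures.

∂d/∂x = (17.4 − 18.7) / (-125 − 0) = +0.01040
∂d/∂y = (18.3 − 18.7) / (-140 − 0) = +0.002857
|∇f| = √(0.01040² + 0.002857²) = 0.01079 m/m

0.011 m/m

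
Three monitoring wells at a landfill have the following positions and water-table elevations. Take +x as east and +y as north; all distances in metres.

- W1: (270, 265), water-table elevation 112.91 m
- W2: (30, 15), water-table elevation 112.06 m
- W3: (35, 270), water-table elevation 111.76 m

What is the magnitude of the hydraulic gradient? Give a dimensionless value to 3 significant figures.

0.00503

With h = a·x + b·y + c and W1 as origin, the differences give:
  (-240)·a + (-250)·b = -0.85
  (-235)·a + 5·b = -1.15
Eliminate b (×5 and ×(-250), subtract): -59950·a = -291.750 → a = ∂h/∂x = +0.004867
Back-substitute: b = ∂h/∂y = -0.001272.
|∇h| = √(0.004867² + -0.001272²) = 0.00503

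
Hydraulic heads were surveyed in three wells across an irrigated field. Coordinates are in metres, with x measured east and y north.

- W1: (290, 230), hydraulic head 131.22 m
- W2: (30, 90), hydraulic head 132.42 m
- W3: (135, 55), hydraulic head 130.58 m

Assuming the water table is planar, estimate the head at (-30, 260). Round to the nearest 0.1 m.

Differences from W1: to W2 (Δx, Δy, Δh) = (-260, -140, +1.20); to W3 = (-155, -175, -0.64).
Determinant of the coordinate differences = (-260)·(-175) − (-155)·(-140) = 23800.
∂h/∂x = [(+1.20)·(-175) − (-0.64)·(-140)] / 23800 = -0.01259
∂h/∂y = [(-260)·(-0.64) − (-155)·(+1.20)] / 23800 = +0.01481
h(-30, 260) = 131.22 + (-0.01259)·(-320) + (+0.01481)·(30) = 131.22 +4.028 +0.444 = 135.692 m.

135.7 m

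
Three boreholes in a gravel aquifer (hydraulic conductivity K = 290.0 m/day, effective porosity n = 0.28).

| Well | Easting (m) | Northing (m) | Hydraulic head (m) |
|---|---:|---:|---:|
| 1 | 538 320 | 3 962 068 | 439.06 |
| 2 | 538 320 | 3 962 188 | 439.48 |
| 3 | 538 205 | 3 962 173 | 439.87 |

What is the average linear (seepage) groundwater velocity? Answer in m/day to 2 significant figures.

With h = a·x + b·y + c and 1 as origin, the differences give:
  0·a + 120·b = +0.42
  (-115)·a + 105·b = +0.81
Eliminate b (×105 and ×120, subtract): 13800·a = -53.100 → a = ∂h/∂x = -0.003848
Back-substitute: b = ∂h/∂y = +0.003500.
|∇h| = √(-0.003848² + 0.003500²) = 0.005202
Seepage velocity v = K·i/n = 290.0 × 0.005202 / 0.28 = 5.388 m/day.

5.4 m/day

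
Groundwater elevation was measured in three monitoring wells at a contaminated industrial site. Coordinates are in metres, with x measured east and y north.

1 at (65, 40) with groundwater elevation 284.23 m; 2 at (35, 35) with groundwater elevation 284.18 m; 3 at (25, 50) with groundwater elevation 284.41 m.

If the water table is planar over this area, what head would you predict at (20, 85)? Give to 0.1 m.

284.9 m

With h = a·x + b·y + c and 1 as origin, the differences give:
  (-30)·a + (-5)·b = -0.05
  (-40)·a + 10·b = +0.18
Eliminate b (×10 and ×(-5), subtract): -500·a = 0.400 → a = ∂h/∂x = -0.0008000
Back-substitute: b = ∂h/∂y = +0.01480.
h(20, 85) = 284.23 + (-0.0008000)·(-45) + (+0.01480)·(45) = 284.23 +0.036 +0.666 = 284.932 m.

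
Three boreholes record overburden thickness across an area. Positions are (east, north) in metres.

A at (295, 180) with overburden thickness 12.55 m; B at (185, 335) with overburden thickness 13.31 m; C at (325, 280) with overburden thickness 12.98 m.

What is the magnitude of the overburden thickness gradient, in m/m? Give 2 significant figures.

With d = a·x + b·y + c and A as origin, the differences give:
  (-110)·a + 155·b = +0.76
  30·a + 100·b = +0.43
Eliminate b (×100 and ×155, subtract): -15650·a = 9.350 → a = ∂d/∂x = -0.0005974
Back-substitute: b = ∂d/∂y = +0.004479.
|∇f| = √(-0.0005974² + 0.004479²) = 0.004519 m/m

0.0045 m/m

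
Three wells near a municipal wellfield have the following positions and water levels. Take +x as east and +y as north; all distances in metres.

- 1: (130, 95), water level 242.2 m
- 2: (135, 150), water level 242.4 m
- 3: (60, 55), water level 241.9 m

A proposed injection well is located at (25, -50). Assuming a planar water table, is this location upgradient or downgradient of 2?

downgradient

Taking 1 as reference: 2−1 = (5, 55, +0.2); 3−1 = (-70, -40, -0.3).
Determinant of the coordinate differences = 5·(-40) − (-70)·55 = 3650.
∂h/∂x = [(+0.2)·(-40) − (-0.3)·55] / 3650 = +0.002329
∂h/∂y = [5·(-0.3) − (-70)·(+0.2)] / 3650 = +0.003425
Head at (25, -50) = 242.2 + (+0.002329)·(-105) + (+0.003425)·(-145) = 241.46 m.
That is lower than the 242.4 m at 2, so the point is downgradient.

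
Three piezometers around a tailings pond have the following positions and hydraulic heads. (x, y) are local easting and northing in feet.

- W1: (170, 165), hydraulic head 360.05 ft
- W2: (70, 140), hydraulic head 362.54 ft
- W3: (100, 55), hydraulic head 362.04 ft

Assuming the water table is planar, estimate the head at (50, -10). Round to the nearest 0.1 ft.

Three-point gradient (reference W1): Δ to W2 = (-100, -25, +2.49), Δ to W3 = (-70, -110, +1.99).
∂h/∂x = -0.02423, ∂h/∂y = -0.002670 (det = 9250).
h(50, -10) = 360.05 + (-0.02423)·(-120) + (-0.002670)·(-175) = 360.05 +2.908 +0.467 = 363.425 ft.

363.4 ft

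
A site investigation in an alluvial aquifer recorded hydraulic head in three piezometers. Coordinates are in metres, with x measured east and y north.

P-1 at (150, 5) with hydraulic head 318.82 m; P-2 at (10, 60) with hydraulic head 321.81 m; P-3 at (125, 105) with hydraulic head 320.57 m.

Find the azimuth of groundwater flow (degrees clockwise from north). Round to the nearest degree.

Differences from P-1: to P-2 (Δx, Δy, Δh) = (-140, 55, +2.99); to P-3 = (-25, 100, +1.75).
Solve a·Δx + b·Δy = Δh: det = (-140)·100 − (-25)·55 = -12625.
∂h/∂x = [(+2.99)·100 − (+1.75)·55] / -12625 = -0.01606
∂h/∂y = [(-140)·(+1.75) − (-25)·(+2.99)] / -12625 = +0.01349
Flow direction (−∇h) has components (+0.01606 E, -0.01349 N).
Azimuth = atan2(E, N) = atan2(+0.01606, -0.01349) = 130.0° ≈ 130°.

130°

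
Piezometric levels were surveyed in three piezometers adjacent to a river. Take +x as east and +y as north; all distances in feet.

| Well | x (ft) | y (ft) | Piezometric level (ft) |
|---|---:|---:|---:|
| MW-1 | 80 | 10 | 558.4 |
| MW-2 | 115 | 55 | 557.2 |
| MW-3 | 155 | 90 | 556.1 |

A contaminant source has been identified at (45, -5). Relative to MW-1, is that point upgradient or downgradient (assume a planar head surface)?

Taking MW-1 as reference: MW-2−MW-1 = (35, 45, -1.2); MW-3−MW-1 = (75, 80, -2.3).
Solve a·Δx + b·Δy = Δh: det = 35·80 − 75·45 = -575.
∂h/∂x = [(-1.2)·80 − (-2.3)·45] / -575 = -0.01304
∂h/∂y = [35·(-2.3) − 75·(-1.2)] / -575 = -0.01652
Head at (45, -5) = 558.4 + (-0.01304)·(-35) + (-0.01652)·(-15) = 559.10 ft.
That is higher than the 558.4 ft at MW-1, so the point is upgradient.

upgradient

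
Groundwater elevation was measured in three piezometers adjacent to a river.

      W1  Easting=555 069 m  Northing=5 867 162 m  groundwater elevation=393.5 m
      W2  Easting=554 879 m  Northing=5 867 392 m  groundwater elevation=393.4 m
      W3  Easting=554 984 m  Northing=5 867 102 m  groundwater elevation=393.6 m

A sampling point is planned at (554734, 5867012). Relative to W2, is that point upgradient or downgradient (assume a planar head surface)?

Three-point gradient (reference W1): Δ to W2 = (-190, 230, -0.1), Δ to W3 = (-85, -60, +0.1).
∂h/∂x = -0.0005493, ∂h/∂y = -0.0008885 (det = 30950).
Head at (554734, 5867012) = 393.5 + (-0.0005493)·(-335) + (-0.0008885)·(-150) = 393.82 m.
That is higher than the 393.4 m at W2, so the point is upgradient.

upgradient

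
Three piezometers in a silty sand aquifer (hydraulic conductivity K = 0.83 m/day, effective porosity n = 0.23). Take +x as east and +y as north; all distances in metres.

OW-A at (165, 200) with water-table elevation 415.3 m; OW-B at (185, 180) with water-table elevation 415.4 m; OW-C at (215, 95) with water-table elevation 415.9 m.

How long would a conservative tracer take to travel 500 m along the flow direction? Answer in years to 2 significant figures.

58 years

Differences from OW-A: to OW-B (Δx, Δy, Δh) = (20, -20, +0.1); to OW-C = (50, -105, +0.6).
Determinant of the coordinate differences = 20·(-105) − 50·(-20) = -1100.
∂h/∂x = [(+0.1)·(-105) − (+0.6)·(-20)] / -1100 = -0.001364
∂h/∂y = [20·(+0.6) − 50·(+0.1)] / -1100 = -0.006364
|∇h| = √(-0.001364² + -0.006364²) = 0.006509
Seepage velocity v = K·i/n = 0.83 × 0.006509 / 0.23 = 0.02349 m/day.
t = 500 / 0.02349 = 2.129e+04 days = 58.3 years.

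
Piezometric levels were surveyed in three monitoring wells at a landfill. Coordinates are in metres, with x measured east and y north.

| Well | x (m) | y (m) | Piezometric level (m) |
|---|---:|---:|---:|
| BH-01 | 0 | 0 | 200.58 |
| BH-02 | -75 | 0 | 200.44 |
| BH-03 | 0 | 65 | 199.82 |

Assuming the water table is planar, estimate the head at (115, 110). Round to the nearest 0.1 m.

199.5 m

∂h/∂x = (200.44 − 200.58) / (-75 − 0) = +0.001867
∂h/∂y = (199.82 − 200.58) / (65 − 0) = -0.01169
h(115, 110) = 200.58 + (+0.001867)·(115) + (-0.01169)·(110) = 200.58 +0.215 -1.286 = 199.509 m.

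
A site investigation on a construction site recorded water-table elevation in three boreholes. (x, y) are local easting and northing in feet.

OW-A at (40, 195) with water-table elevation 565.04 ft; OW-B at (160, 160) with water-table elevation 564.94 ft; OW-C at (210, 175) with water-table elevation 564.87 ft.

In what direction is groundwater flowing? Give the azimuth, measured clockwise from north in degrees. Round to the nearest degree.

Taking OW-A as reference: OW-B−OW-A = (120, -35, -0.10); OW-C−OW-A = (170, -20, -0.17).
Solve a·Δx + b·Δy = Δh: det = 120·(-20) − 170·(-35) = 3550.
∂h/∂x = [(-0.10)·(-20) − (-0.17)·(-35)] / 3550 = -0.001113
∂h/∂y = [120·(-0.17) − 170·(-0.10)] / 3550 = -0.0009577
Flow direction (−∇h) has components (+0.001113 E, +0.0009577 N).
Azimuth = atan2(E, N) = atan2(+0.001113, +0.0009577) = 49.3° ≈ 049°.

049°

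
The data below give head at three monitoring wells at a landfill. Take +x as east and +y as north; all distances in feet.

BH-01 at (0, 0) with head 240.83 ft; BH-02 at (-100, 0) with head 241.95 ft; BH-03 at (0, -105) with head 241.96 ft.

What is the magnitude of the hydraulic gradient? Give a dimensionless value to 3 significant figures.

0.0155

∂h/∂x = (241.95 − 240.83) / (-100 − 0) = -0.01120
∂h/∂y = (241.96 − 240.83) / (-105 − 0) = -0.01076
|∇h| = √(-0.01120² + -0.01076²) = 0.01553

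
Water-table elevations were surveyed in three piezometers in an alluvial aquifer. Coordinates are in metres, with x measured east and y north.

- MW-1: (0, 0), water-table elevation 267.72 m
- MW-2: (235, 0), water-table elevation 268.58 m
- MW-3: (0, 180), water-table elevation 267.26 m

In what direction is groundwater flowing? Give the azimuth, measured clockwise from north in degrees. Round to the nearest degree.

∂h/∂x = (268.58 − 267.72) / (235 − 0) = +0.003660
∂h/∂y = (267.26 − 267.72) / (180 − 0) = -0.002556
Flow direction (−∇h) has components (-0.003660 E, +0.002556 N).
Azimuth = atan2(E, N) = atan2(-0.003660, +0.002556) = 304.9° ≈ 305°.

305°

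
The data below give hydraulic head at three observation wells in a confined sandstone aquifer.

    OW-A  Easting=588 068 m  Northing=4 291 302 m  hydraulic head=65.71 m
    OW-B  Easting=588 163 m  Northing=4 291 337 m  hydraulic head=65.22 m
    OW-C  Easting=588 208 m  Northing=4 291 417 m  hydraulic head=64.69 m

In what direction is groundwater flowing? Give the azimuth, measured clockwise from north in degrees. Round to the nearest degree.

036°

Taking OW-A as reference: OW-B−OW-A = (95, 35, -0.49); OW-C−OW-A = (140, 115, -1.02).
Solve a·Δx + b·Δy = Δh: det = 95·115 − 140·35 = 6025.
∂h/∂x = [(-0.49)·115 − (-1.02)·35] / 6025 = -0.003427
∂h/∂y = [95·(-1.02) − 140·(-0.49)] / 6025 = -0.004697
Flow direction (−∇h) has components (+0.003427 E, +0.004697 N).
Azimuth = atan2(E, N) = atan2(+0.003427, +0.004697) = 36.1° ≈ 036°.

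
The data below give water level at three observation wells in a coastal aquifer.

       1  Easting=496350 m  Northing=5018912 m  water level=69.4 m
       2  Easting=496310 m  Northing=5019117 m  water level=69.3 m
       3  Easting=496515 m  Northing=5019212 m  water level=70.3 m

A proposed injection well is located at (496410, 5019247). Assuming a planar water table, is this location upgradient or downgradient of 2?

upgradient

With h = a·x + b·y + c and 1 as origin, the differences give:
  (-40)·a + 205·b = -0.1
  165·a + 300·b = +0.9
Eliminate b (×300 and ×205, subtract): -45825·a = -214.50 → a = ∂h/∂x = +0.004681
Back-substitute: b = ∂h/∂y = +0.0004255.
Head at (496410, 5019247) = 69.4 + (+0.004681)·(60) + (+0.0004255)·(335) = 69.82 m.
That is higher than the 69.3 m at 2, so the point is upgradient.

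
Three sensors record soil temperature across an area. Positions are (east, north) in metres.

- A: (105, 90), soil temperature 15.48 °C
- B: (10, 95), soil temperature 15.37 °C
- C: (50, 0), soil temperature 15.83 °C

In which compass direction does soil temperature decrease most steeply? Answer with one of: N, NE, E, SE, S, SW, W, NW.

With T = a·x + b·y + c and A as origin, the differences give:
  (-95)·a + 5·b = -0.11
  (-55)·a + (-90)·b = +0.35
Eliminate b (×(-90) and ×5, subtract): 8825·a = 8.150 → a = ∂T/∂x = +0.0009235
Back-substitute: b = ∂T/∂y = -0.004453.
Steepest decrease is along −∇f = (-0.0009235 E, +0.004453 N) → north.

N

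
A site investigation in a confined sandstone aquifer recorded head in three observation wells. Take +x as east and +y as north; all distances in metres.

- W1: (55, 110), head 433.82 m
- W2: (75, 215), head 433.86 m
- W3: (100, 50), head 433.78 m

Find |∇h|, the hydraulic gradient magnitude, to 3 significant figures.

0.000534

Three-point gradient (reference W1): Δ to W2 = (20, 105, +0.04), Δ to W3 = (45, -60, -0.04).
∂h/∂x = -0.0003038, ∂h/∂y = +0.0004388 (det = -5925).
|∇h| = √(-0.0003038² + 0.0004388²) = 0.0005337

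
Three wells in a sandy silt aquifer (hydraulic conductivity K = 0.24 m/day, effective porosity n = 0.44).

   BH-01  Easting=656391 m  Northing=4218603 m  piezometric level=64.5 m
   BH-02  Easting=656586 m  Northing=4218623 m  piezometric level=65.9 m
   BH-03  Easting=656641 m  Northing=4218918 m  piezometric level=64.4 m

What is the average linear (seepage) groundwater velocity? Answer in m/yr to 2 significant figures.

Differences from BH-01: to BH-02 (Δx, Δy, Δh) = (195, 20, +1.4); to BH-03 = (250, 315, -0.1).
Determinant of the coordinate differences = 195·315 − 250·20 = 56425.
∂h/∂x = [(+1.4)·315 − (-0.1)·20] / 56425 = +0.007851
∂h/∂y = [195·(-0.1) − 250·(+1.4)] / 56425 = -0.006549
|∇h| = √(0.007851² + -0.006549²) = 0.01022
Seepage velocity v = K·i/n = 0.24 × 0.01022 / 0.44 = 0.005575 m/day = 2.036 m/yr.

2.0 m/yr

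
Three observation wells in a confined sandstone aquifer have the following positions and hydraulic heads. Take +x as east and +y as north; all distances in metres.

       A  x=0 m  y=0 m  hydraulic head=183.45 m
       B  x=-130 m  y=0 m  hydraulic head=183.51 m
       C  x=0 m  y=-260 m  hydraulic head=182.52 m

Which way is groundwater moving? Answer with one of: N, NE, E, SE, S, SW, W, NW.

S

∂h/∂x = (183.51 − 183.45) / (-130 − 0) = -0.0004615
∂h/∂y = (182.52 − 183.45) / (-260 − 0) = +0.003577
Flow = −∇h = (+0.0004615 east, -0.003577 north), which points south.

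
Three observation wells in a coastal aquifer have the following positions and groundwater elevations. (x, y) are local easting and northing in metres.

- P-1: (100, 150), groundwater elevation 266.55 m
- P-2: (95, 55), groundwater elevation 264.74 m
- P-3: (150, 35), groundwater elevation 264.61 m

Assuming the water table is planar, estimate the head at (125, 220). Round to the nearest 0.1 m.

Differences from P-1: to P-2 (Δx, Δy, Δh) = (-5, -95, -1.81); to P-3 = (50, -115, -1.94).
Determinant of the coordinate differences = (-5)·(-115) − 50·(-95) = 5325.
∂h/∂x = [(-1.81)·(-115) − (-1.94)·(-95)] / 5325 = +0.004479
∂h/∂y = [(-5)·(-1.94) − 50·(-1.81)] / 5325 = +0.01882
h(125, 220) = 266.55 + (+0.004479)·(25) + (+0.01882)·(70) = 266.55 +0.112 +1.317 = 267.979 m.

268.0 m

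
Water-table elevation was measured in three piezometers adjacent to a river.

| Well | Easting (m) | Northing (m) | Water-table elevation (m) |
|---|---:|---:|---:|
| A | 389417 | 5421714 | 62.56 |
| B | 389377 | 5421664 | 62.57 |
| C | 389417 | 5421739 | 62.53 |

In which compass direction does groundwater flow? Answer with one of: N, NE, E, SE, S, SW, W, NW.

NW

With h = a·x + b·y + c and A as origin, the differences give:
  (-40)·a + (-50)·b = +0.01
  0·a + 25·b = -0.03
Eliminate b (×25 and ×(-50), subtract): -1000·a = -1.250 → a = ∂h/∂x = +0.001250
Back-substitute: b = ∂h/∂y = -0.001200.
Flow = −∇h = (-0.001250 east, +0.001200 north), which points northwest.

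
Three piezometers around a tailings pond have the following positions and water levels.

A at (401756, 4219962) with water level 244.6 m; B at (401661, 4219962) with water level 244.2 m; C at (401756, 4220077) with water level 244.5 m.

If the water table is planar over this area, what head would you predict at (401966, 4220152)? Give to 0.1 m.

245.3 m

∂h/∂x = (244.2 − 244.6) / (401661 − 401756) = +0.004211
∂h/∂y = (244.5 − 244.6) / (4220077 − 4219962) = -0.0008696
h(401966, 4220152) = 244.6 + (+0.004211)·(210) + (-0.0008696)·(190) = 244.6 +0.884 -0.165 = 245.319 m.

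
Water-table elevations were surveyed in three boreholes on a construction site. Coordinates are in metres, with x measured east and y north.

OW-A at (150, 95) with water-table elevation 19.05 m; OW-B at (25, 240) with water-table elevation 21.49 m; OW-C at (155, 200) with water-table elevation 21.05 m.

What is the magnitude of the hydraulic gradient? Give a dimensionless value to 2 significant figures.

0.019

With h = a·x + b·y + c and OW-A as origin, the differences give:
  (-125)·a + 145·b = +2.44
  5·a + 105·b = +2.00
Eliminate b (×105 and ×145, subtract): -13850·a = -33.800 → a = ∂h/∂x = +0.002440
Back-substitute: b = ∂h/∂y = +0.01893.
|∇h| = √(0.002440² + 0.01893²) = 0.01909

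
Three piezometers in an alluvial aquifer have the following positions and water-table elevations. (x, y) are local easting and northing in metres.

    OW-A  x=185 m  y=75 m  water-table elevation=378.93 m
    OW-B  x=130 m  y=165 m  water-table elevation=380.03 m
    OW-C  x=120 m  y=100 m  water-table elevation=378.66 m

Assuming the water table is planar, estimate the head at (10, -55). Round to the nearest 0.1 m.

374.4 m

Differences from OW-A: to OW-B (Δx, Δy, Δh) = (-55, 90, +1.10); to OW-C = (-65, 25, -0.27).
Determinant of the coordinate differences = (-55)·25 − (-65)·90 = 4475.
∂h/∂x = [(+1.10)·25 − (-0.27)·90] / 4475 = +0.01158
∂h/∂y = [(-55)·(-0.27) − (-65)·(+1.10)] / 4475 = +0.01930
h(10, -55) = 378.93 + (+0.01158)·(-175) + (+0.01930)·(-130) = 378.93 -2.026 -2.508 = 374.396 m.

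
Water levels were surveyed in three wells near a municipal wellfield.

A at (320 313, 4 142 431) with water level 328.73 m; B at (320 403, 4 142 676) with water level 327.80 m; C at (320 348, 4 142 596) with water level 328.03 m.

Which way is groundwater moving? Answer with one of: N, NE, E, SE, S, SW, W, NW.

Taking A as reference: B−A = (90, 245, -0.93); C−A = (35, 165, -0.70).
Solve a·Δx + b·Δy = Δh: det = 90·165 − 35·245 = 6275.
∂h/∂x = [(-0.93)·165 − (-0.70)·245] / 6275 = +0.002876
∂h/∂y = [90·(-0.70) − 35·(-0.93)] / 6275 = -0.004853
Flow = −∇h = (-0.002876 east, +0.004853 north), which points northwest.

NW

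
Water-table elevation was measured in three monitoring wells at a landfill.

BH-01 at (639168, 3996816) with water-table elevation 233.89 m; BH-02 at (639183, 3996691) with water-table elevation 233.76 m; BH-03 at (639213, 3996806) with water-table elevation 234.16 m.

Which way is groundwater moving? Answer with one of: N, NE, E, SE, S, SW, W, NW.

W

With h = a·x + b·y + c and BH-01 as origin, the differences give:
  15·a + (-125)·b = -0.13
  45·a + (-10)·b = +0.27
Eliminate b (×(-10) and ×(-125), subtract): 5475·a = 35.050 → a = ∂h/∂x = +0.006402
Back-substitute: b = ∂h/∂y = +0.001808.
Flow = −∇h = (-0.006402 east, -0.001808 north), which points west.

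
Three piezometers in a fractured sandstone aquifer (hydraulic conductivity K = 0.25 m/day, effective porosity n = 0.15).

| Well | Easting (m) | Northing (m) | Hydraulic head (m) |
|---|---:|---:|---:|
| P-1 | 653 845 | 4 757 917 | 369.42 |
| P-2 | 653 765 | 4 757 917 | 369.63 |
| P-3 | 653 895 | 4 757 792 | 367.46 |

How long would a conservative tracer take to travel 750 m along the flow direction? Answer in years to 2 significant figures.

83 years

Differences from P-1: to P-2 (Δx, Δy, Δh) = (-80, 0, +0.21); to P-3 = (50, -125, -1.96).
Solve a·Δx + b·Δy = Δh: det = (-80)·(-125) − 50·0 = 10000.
∂h/∂x = [(+0.21)·(-125) − (-1.96)·0] / 10000 = -0.002625
∂h/∂y = [(-80)·(-1.96) − 50·(+0.21)] / 10000 = +0.01463
|∇h| = √(-0.002625² + 0.01463²) = 0.01486
Seepage velocity v = K·i/n = 0.25 × 0.01486 / 0.15 = 0.02477 m/day.
t = 750 / 0.02477 = 3.028e+04 days = 82.9 years.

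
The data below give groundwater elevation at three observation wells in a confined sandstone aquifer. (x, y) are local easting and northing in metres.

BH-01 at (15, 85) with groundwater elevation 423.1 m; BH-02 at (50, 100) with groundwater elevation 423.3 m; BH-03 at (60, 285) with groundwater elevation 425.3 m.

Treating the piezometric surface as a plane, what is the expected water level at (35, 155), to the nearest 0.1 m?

Taking BH-01 as reference: BH-02−BH-01 = (35, 15, +0.2); BH-03−BH-01 = (45, 200, +2.2).
Solve a·Δx + b·Δy = Δh: det = 35·200 − 45·15 = 6325.
∂h/∂x = [(+0.2)·200 − (+2.2)·15] / 6325 = +0.001107
∂h/∂y = [35·(+2.2) − 45·(+0.2)] / 6325 = +0.01075
h(35, 155) = 423.1 + (+0.001107)·(20) + (+0.01075)·(70) = 423.1 +0.022 +0.753 = 423.875 m.

423.9 m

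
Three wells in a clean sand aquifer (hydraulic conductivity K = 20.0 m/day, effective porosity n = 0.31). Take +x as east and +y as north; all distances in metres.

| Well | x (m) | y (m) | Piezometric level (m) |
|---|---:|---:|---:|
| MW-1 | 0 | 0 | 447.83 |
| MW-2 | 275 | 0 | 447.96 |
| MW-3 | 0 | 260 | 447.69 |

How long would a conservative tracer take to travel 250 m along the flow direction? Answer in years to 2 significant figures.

15 years

∂h/∂x = (447.96 − 447.83) / (275 − 0) = +0.0004727
∂h/∂y = (447.69 − 447.83) / (260 − 0) = -0.0005385
|∇h| = √(0.0004727² + -0.0005385²) = 0.0007165
Seepage velocity v = K·i/n = 20.0 × 0.0007165 / 0.31 = 0.04623 m/day.
t = 250 / 0.04623 = 5408 days = 14.8 years.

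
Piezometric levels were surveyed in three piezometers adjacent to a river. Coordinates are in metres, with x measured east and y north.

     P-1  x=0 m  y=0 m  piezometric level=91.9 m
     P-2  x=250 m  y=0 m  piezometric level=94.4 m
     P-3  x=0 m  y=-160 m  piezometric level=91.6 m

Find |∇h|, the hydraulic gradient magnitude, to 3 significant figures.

0.0102

∂h/∂x = (94.4 − 91.9) / (250 − 0) = +0.01000
∂h/∂y = (91.6 − 91.9) / (-160 − 0) = +0.001875
|∇h| = √(0.01000² + 0.001875²) = 0.01017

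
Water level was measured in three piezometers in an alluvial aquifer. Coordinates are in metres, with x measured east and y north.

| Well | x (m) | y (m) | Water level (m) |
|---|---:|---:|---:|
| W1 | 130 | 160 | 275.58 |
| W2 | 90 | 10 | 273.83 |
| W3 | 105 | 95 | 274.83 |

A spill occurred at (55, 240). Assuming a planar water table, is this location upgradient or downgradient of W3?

upgradient

Three-point gradient (reference W1): Δ to W2 = (-40, -150, -1.75), Δ to W3 = (-25, -65, -0.75).
∂h/∂x = -0.001087, ∂h/∂y = +0.01196 (det = -1150).
Head at (55, 240) = 275.58 + (-0.001087)·(-75) + (+0.01196)·(80) = 276.62 m.
That is higher than the 274.83 m at W3, so the point is upgradient.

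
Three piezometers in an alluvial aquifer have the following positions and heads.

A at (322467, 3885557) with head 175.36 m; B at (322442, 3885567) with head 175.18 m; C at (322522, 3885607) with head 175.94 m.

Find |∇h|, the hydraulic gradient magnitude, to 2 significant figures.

With h = a·x + b·y + c and A as origin, the differences give:
  (-25)·a + 10·b = -0.18
  55·a + 50·b = +0.58
Eliminate b (×50 and ×10, subtract): -1800·a = -14.800 → a = ∂h/∂x = +0.008222
Back-substitute: b = ∂h/∂y = +0.002556.
|∇h| = √(0.008222² + 0.002556²) = 0.00861

0.0086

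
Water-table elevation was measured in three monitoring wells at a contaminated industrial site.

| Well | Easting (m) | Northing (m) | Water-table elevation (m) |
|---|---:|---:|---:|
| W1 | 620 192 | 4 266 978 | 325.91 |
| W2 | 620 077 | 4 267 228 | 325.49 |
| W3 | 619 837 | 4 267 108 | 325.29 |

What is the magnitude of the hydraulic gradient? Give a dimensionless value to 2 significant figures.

With h = a·x + b·y + c and W1 as origin, the differences give:
  (-115)·a + 250·b = -0.42
  (-355)·a + 130·b = -0.62
Eliminate b (×130 and ×250, subtract): 73800·a = 100.400 → a = ∂h/∂x = +0.001360
Back-substitute: b = ∂h/∂y = -0.001054.
|∇h| = √(0.001360² + -0.001054²) = 0.001721

0.0017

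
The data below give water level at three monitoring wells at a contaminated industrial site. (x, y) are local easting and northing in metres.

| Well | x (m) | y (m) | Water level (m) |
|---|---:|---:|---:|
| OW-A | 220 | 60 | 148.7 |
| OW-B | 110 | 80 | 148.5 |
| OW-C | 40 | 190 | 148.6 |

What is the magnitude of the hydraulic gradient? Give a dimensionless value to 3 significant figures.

0.00324

Taking OW-A as reference: OW-B−OW-A = (-110, 20, -0.2); OW-C−OW-A = (-180, 130, -0.1).
Determinant of the coordinate differences = (-110)·130 − (-180)·20 = -10700.
∂h/∂x = [(-0.2)·130 − (-0.1)·20] / -10700 = +0.002243
∂h/∂y = [(-110)·(-0.1) − (-180)·(-0.2)] / -10700 = +0.002336
|∇h| = √(0.002243² + 0.002336²) = 0.003239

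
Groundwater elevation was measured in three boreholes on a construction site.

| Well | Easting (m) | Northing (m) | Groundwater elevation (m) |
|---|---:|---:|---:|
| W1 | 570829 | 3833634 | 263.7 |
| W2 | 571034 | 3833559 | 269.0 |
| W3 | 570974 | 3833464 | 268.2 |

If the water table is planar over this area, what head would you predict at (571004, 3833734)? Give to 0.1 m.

267.2 m

Taking W1 as reference: W2−W1 = (205, -75, +5.3); W3−W1 = (145, -170, +4.5).
Determinant of the coordinate differences = 205·(-170) − 145·(-75) = -23975.
∂h/∂x = [(+5.3)·(-170) − (+4.5)·(-75)] / -23975 = +0.02350
∂h/∂y = [205·(+4.5) − 145·(+5.3)] / -23975 = -0.006423
h(571004, 3833734) = 263.7 + (+0.02350)·(175) + (-0.006423)·(100) = 263.7 +4.113 -0.642 = 267.171 m.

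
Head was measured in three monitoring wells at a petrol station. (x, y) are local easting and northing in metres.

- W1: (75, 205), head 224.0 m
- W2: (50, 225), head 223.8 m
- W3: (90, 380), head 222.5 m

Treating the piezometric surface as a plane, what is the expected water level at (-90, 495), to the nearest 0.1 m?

221.3 m

Differences from W1: to W2 (Δx, Δy, Δh) = (-25, 20, -0.2); to W3 = (15, 175, -1.5).
Determinant of the coordinate differences = (-25)·175 − 15·20 = -4675.
∂h/∂x = [(-0.2)·175 − (-1.5)·20] / -4675 = +0.001070
∂h/∂y = [(-25)·(-1.5) − 15·(-0.2)] / -4675 = -0.008663
h(-90, 495) = 224.0 + (+0.001070)·(-165) + (-0.008663)·(290) = 224.0 -0.176 -2.512 = 221.311 m.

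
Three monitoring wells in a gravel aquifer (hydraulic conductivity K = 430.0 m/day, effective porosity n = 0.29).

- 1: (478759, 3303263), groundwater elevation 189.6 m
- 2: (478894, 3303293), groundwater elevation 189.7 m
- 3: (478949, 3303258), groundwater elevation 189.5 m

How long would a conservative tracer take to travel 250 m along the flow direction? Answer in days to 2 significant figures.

With h = a·x + b·y + c and 1 as origin, the differences give:
  135·a + 30·b = +0.1
  190·a + (-5)·b = -0.1
Eliminate b (×(-5) and ×30, subtract): -6375·a = 2.50 → a = ∂h/∂x = -0.0003922
Back-substitute: b = ∂h/∂y = +0.005098.
|∇h| = √(-0.0003922² + 0.005098²) = 0.005113
Seepage velocity v = K·i/n = 430.0 × 0.005113 / 0.29 = 7.581 m/day.
t = 250 / 7.581 = 32.98 days.

33 days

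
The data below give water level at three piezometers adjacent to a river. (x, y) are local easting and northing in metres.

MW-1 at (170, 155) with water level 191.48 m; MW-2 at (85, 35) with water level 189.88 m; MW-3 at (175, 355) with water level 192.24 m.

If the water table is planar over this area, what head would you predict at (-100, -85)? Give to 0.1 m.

186.9 m

Differences from MW-1: to MW-2 (Δx, Δy, Δh) = (-85, -120, -1.60); to MW-3 = (5, 200, +0.76).
Determinant of the coordinate differences = (-85)·200 − 5·(-120) = -16400.
∂h/∂x = [(-1.60)·200 − (+0.76)·(-120)] / -16400 = +0.01395
∂h/∂y = [(-85)·(+0.76) − 5·(-1.60)] / -16400 = +0.003451
h(-100, -85) = 191.48 + (+0.01395)·(-270) + (+0.003451)·(-240) = 191.48 -3.767 -0.828 = 186.885 m.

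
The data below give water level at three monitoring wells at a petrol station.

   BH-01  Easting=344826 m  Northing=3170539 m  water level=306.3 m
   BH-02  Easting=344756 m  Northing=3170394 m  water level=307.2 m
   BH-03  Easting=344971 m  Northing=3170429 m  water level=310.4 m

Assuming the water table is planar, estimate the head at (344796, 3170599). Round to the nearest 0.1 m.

Three-point gradient (reference BH-01): Δ to BH-02 = (-70, -145, +0.9), Δ to BH-03 = (145, -110, +4.1).
∂h/∂x = +0.01725, ∂h/∂y = -0.01453 (det = 28725).
h(344796, 3170599) = 306.3 + (+0.01725)·(-30) + (-0.01453)·(60) = 306.3 -0.517 -0.872 = 304.910 m.

304.9 m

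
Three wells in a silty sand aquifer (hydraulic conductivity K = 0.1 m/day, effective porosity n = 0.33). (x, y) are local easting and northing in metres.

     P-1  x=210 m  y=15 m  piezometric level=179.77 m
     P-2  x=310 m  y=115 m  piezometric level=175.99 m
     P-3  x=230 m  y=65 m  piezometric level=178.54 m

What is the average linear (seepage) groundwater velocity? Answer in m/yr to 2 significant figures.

With h = a·x + b·y + c and P-1 as origin, the differences give:
  100·a + 100·b = -3.78
  20·a + 50·b = -1.23
Eliminate b (×50 and ×100, subtract): 3000·a = -66.000 → a = ∂h/∂x = -0.02200
Back-substitute: b = ∂h/∂y = -0.01580.
|∇h| = √(-0.02200² + -0.01580²) = 0.02709
Seepage velocity v = K·i/n = 0.1 × 0.02709 / 0.33 = 0.008209 m/day = 2.998 m/yr.

3.0 m/yr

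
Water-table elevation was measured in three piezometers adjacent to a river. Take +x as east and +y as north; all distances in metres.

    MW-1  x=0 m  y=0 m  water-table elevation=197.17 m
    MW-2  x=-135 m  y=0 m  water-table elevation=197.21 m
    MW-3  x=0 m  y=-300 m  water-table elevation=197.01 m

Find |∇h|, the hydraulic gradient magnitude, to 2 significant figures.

∂h/∂x = (197.21 − 197.17) / (-135 − 0) = -0.0002963
∂h/∂y = (197.01 − 197.17) / (-300 − 0) = +0.0005333
|∇h| = √(-0.0002963² + 0.0005333²) = 0.0006101

0.00061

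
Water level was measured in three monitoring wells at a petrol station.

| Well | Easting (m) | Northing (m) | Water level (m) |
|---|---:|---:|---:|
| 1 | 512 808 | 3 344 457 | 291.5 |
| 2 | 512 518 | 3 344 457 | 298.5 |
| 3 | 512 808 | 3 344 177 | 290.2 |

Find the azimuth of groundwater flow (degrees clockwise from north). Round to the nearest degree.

101°

∂h/∂x = (298.5 − 291.5) / (512518 − 512808) = -0.02414
∂h/∂y = (290.2 − 291.5) / (3344177 − 3344457) = +0.004643
Flow direction (−∇h) has components (+0.02414 E, -0.004643 N).
Azimuth = atan2(E, N) = atan2(+0.02414, -0.004643) = 100.9° ≈ 101°.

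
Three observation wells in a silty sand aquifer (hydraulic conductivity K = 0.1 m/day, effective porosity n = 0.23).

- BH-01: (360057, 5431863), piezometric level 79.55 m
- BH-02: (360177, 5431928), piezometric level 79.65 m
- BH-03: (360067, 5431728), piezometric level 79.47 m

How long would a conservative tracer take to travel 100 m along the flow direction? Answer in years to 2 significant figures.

790 years

Differences from BH-01: to BH-02 (Δx, Δy, Δh) = (120, 65, +0.10); to BH-03 = (10, -135, -0.08).
Solve a·Δx + b·Δy = Δh: det = 120·(-135) − 10·65 = -16850.
∂h/∂x = [(+0.10)·(-135) − (-0.08)·65] / -16850 = +0.0004926
∂h/∂y = [120·(-0.08) − 10·(+0.10)] / -16850 = +0.0006291
|∇h| = √(0.0004926² + 0.0006291²) = 0.000799
Seepage velocity v = K·i/n = 0.1 × 0.000799 / 0.23 = 0.0003474 m/day.
t = 100 / 0.0003474 = 2.879e+05 days = 788 years.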